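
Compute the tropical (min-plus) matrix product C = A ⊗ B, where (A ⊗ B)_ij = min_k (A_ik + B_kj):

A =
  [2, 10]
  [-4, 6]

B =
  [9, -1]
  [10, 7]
A ⊗ B =
  [11, 1]
  [5, -5]

Apply the min-plus product entry-by-entry:
  C[0][0] = min over k of (A[0][0] + B[0][0] = 2 + 9 = 11, A[0][1] + B[1][0] = 10 + 10 = 20) = 11 (attained at k = 0)
  C[0][1] = min over k of (A[0][0] + B[0][1] = 2 + -1 = 1, A[0][1] + B[1][1] = 10 + 7 = 17) = 1 (attained at k = 0)
  C[1][0] = min over k of (A[1][0] + B[0][0] = -4 + 9 = 5, A[1][1] + B[1][0] = 6 + 10 = 16) = 5 (attained at k = 0)
  C[1][1] = min over k of (A[1][0] + B[0][1] = -4 + -1 = -5, A[1][1] + B[1][1] = 6 + 7 = 13) = -5 (attained at k = 0)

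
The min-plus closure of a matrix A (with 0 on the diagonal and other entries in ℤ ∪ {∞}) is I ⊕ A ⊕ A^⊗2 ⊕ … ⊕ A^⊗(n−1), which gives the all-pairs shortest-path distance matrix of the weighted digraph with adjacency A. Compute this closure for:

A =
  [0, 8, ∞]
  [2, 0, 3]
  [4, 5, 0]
Closure =
  [0, 8, 11]
  [2, 0, 3]
  [4, 5, 0]

This is the Floyd-Warshall all-pairs shortest-path computation. For each intermediate vertex k = 0, 1, …, 2, update dist[i][j] ← min(dist[i][j], dist[i][k] + dist[k][j]). The final matrix gives, for each (i, j), the minimum total weight of any directed path from i to j (possibly empty when i = j).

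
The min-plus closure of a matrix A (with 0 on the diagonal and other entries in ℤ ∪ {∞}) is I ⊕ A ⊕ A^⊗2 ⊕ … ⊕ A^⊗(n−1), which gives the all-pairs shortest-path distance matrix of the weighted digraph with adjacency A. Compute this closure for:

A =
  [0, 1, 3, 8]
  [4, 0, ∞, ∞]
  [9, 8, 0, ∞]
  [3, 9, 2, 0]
Closure =
  [0, 1, 3, 8]
  [4, 0, 7, 12]
  [9, 8, 0, 17]
  [3, 4, 2, 0]

This is the Floyd-Warshall all-pairs shortest-path computation. For each intermediate vertex k = 0, 1, …, 3, update dist[i][j] ← min(dist[i][j], dist[i][k] + dist[k][j]). The final matrix gives, for each (i, j), the minimum total weight of any directed path from i to j (possibly empty when i = j).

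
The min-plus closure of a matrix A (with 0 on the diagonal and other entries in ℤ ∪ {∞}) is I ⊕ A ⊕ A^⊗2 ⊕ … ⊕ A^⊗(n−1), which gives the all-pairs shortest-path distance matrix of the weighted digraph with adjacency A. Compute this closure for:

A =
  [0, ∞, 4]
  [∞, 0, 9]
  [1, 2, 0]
Closure =
  [0, 6, 4]
  [10, 0, 9]
  [1, 2, 0]

This is the Floyd-Warshall all-pairs shortest-path computation. For each intermediate vertex k = 0, 1, …, 2, update dist[i][j] ← min(dist[i][j], dist[i][k] + dist[k][j]). The final matrix gives, for each (i, j), the minimum total weight of any directed path from i to j (possibly empty when i = j).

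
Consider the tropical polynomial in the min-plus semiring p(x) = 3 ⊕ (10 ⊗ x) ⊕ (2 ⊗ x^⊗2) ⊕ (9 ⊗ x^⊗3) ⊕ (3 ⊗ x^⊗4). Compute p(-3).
p(-3) = -9

A tropical monomial a ⊗ x^⊗i evaluates to a + i · x. Evaluating each term at x = -3:
  Term 0 contributes 3 + 0 · -3 = 3
  Term 1 contributes 10 + 1 · -3 = 7
  Term 2 contributes 2 + 2 · -3 = -4
  Term 3 contributes 9 + 3 · -3 = 0
  Term 4 contributes 3 + 4 · -3 = -9
p(-3) = ⊕ of these = min[3, 7, -4, 0, -9] = -9.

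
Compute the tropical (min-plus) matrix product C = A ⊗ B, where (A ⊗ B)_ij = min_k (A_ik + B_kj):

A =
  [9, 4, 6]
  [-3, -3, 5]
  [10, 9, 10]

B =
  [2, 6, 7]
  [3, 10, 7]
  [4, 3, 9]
A ⊗ B =
  [7, 9, 11]
  [-1, 3, 4]
  [12, 13, 16]

Apply the min-plus product entry-by-entry:
  C[0][0] = min over k of (A[0][0] + B[0][0] = 9 + 2 = 11, A[0][1] + B[1][0] = 4 + 3 = 7, A[0][2] + B[2][0] = 6 + 4 = 10) = 7 (attained at k = 1)
  C[0][1] = min over k of (A[0][0] + B[0][1] = 9 + 6 = 15, A[0][1] + B[1][1] = 4 + 10 = 14, A[0][2] + B[2][1] = 6 + 3 = 9) = 9 (attained at k = 2)
  C[0][2] = min over k of (A[0][0] + B[0][2] = 9 + 7 = 16, A[0][1] + B[1][2] = 4 + 7 = 11, A[0][2] + B[2][2] = 6 + 9 = 15) = 11 (attained at k = 1)
  C[1][0] = min over k of (A[1][0] + B[0][0] = -3 + 2 = -1, A[1][1] + B[1][0] = -3 + 3 = 0, A[1][2] + B[2][0] = 5 + 4 = 9) = -1 (attained at k = 0)
  C[1][1] = min over k of (A[1][0] + B[0][1] = -3 + 6 = 3, A[1][1] + B[1][1] = -3 + 10 = 7, A[1][2] + B[2][1] = 5 + 3 = 8) = 3 (attained at k = 0)
  C[1][2] = min over k of (A[1][0] + B[0][2] = -3 + 7 = 4, A[1][1] + B[1][2] = -3 + 7 = 4, A[1][2] + B[2][2] = 5 + 9 = 14) = 4 (attained at k = 0)
  C[2][0] = min over k of (A[2][0] + B[0][0] = 10 + 2 = 12, A[2][1] + B[1][0] = 9 + 3 = 12, A[2][2] + B[2][0] = 10 + 4 = 14) = 12 (attained at k = 0)
  C[2][1] = min over k of (A[2][0] + B[0][1] = 10 + 6 = 16, A[2][1] + B[1][1] = 9 + 10 = 19, A[2][2] + B[2][1] = 10 + 3 = 13) = 13 (attained at k = 2)
  C[2][2] = min over k of (A[2][0] + B[0][2] = 10 + 7 = 17, A[2][1] + B[1][2] = 9 + 7 = 16, A[2][2] + B[2][2] = 10 + 9 = 19) = 16 (attained at k = 1)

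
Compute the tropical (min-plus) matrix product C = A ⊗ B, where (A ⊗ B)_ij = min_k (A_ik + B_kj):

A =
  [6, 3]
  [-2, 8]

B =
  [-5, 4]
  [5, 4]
A ⊗ B =
  [1, 7]
  [-7, 2]

Apply the min-plus product entry-by-entry:
  C[0][0] = min over k of (A[0][0] + B[0][0] = 6 + -5 = 1, A[0][1] + B[1][0] = 3 + 5 = 8) = 1 (attained at k = 0)
  C[0][1] = min over k of (A[0][0] + B[0][1] = 6 + 4 = 10, A[0][1] + B[1][1] = 3 + 4 = 7) = 7 (attained at k = 1)
  C[1][0] = min over k of (A[1][0] + B[0][0] = -2 + -5 = -7, A[1][1] + B[1][0] = 8 + 5 = 13) = -7 (attained at k = 0)
  C[1][1] = min over k of (A[1][0] + B[0][1] = -2 + 4 = 2, A[1][1] + B[1][1] = 8 + 4 = 12) = 2 (attained at k = 0)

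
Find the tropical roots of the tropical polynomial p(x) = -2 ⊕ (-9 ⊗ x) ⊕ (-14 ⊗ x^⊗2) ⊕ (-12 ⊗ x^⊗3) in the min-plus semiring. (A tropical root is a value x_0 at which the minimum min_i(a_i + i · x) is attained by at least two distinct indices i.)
Roots: {-2, 5, 7}

Each tropical root is a break point of the lower envelope of the lines y = a_i + i · x (there are 4 lines, with slopes 0, 1, ..., 3). Only the lines that attain the minimum somewhere contribute to roots; other lines are dominated. Here the surviving (envelope) indices are i = 3, i = 2, i = 1, i = 0.
Intersections between consecutive envelope lines give the roots: for adjacent envelope indices i < j the intersection is x = (a_i − a_j) / (j − i). Reading off the sorted break points: {-2, 5, 7}.
Verification: at each break x_0, at least two indices attain the minimum of min_i(a_i + i · x_0).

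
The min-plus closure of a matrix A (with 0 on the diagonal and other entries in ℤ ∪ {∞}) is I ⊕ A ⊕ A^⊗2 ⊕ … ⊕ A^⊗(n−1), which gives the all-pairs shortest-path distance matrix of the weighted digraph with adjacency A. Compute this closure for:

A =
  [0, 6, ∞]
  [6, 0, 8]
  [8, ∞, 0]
Closure =
  [0, 6, 14]
  [6, 0, 8]
  [8, 14, 0]

This is the Floyd-Warshall all-pairs shortest-path computation. For each intermediate vertex k = 0, 1, …, 2, update dist[i][j] ← min(dist[i][j], dist[i][k] + dist[k][j]). The final matrix gives, for each (i, j), the minimum total weight of any directed path from i to j (possibly empty when i = j).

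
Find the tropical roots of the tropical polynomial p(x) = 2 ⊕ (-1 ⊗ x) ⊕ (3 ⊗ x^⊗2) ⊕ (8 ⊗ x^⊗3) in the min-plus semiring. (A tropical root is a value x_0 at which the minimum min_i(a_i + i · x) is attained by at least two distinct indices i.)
Roots: {-5, -4, 3}

Each tropical root is a break point of the lower envelope of the lines y = a_i + i · x (there are 4 lines, with slopes 0, 1, ..., 3). Only the lines that attain the minimum somewhere contribute to roots; other lines are dominated. Here the surviving (envelope) indices are i = 3, i = 2, i = 1, i = 0.
Intersections between consecutive envelope lines give the roots: for adjacent envelope indices i < j the intersection is x = (a_i − a_j) / (j − i). Reading off the sorted break points: {-5, -4, 3}.
Verification: at each break x_0, at least two indices attain the minimum of min_i(a_i + i · x_0).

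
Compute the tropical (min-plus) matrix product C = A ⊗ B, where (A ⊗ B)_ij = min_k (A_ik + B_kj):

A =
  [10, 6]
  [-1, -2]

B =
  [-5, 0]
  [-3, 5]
A ⊗ B =
  [3, 10]
  [-6, -1]

Apply the min-plus product entry-by-entry:
  C[0][0] = min over k of (A[0][0] + B[0][0] = 10 + -5 = 5, A[0][1] + B[1][0] = 6 + -3 = 3) = 3 (attained at k = 1)
  C[0][1] = min over k of (A[0][0] + B[0][1] = 10 + 0 = 10, A[0][1] + B[1][1] = 6 + 5 = 11) = 10 (attained at k = 0)
  C[1][0] = min over k of (A[1][0] + B[0][0] = -1 + -5 = -6, A[1][1] + B[1][0] = -2 + -3 = -5) = -6 (attained at k = 0)
  C[1][1] = min over k of (A[1][0] + B[0][1] = -1 + 0 = -1, A[1][1] + B[1][1] = -2 + 5 = 3) = -1 (attained at k = 0)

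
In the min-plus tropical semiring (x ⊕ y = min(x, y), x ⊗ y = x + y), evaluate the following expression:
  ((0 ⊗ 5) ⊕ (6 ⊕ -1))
((0 ⊗ 5) ⊕ (6 ⊕ -1)) = -1

Expand innermost to outermost. Recall ⊕ takes the minimum of its arguments and ⊗ takes their sum. Working out the expression ((0 ⊗ 5) ⊕ (6 ⊕ -1)) gives -1.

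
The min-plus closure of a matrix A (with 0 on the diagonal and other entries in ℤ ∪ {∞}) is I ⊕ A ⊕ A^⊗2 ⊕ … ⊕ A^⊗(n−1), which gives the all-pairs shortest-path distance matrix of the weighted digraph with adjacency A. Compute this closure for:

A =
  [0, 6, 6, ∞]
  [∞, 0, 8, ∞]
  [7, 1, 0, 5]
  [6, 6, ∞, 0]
Closure =
  [0, 6, 6, 11]
  [15, 0, 8, 13]
  [7, 1, 0, 5]
  [6, 6, 12, 0]

This is the Floyd-Warshall all-pairs shortest-path computation. For each intermediate vertex k = 0, 1, …, 3, update dist[i][j] ← min(dist[i][j], dist[i][k] + dist[k][j]). The final matrix gives, for each (i, j), the minimum total weight of any directed path from i to j (possibly empty when i = j).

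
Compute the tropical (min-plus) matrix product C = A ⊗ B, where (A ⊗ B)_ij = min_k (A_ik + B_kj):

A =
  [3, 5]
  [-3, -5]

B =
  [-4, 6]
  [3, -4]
A ⊗ B =
  [-1, 1]
  [-7, -9]

Apply the min-plus product entry-by-entry:
  C[0][0] = min over k of (A[0][0] + B[0][0] = 3 + -4 = -1, A[0][1] + B[1][0] = 5 + 3 = 8) = -1 (attained at k = 0)
  C[0][1] = min over k of (A[0][0] + B[0][1] = 3 + 6 = 9, A[0][1] + B[1][1] = 5 + -4 = 1) = 1 (attained at k = 1)
  C[1][0] = min over k of (A[1][0] + B[0][0] = -3 + -4 = -7, A[1][1] + B[1][0] = -5 + 3 = -2) = -7 (attained at k = 0)
  C[1][1] = min over k of (A[1][0] + B[0][1] = -3 + 6 = 3, A[1][1] + B[1][1] = -5 + -4 = -9) = -9 (attained at k = 1)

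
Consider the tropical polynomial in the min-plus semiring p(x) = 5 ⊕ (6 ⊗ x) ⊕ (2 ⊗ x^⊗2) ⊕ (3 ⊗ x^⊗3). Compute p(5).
p(5) = 5

A tropical monomial a ⊗ x^⊗i evaluates to a + i · x. Evaluating each term at x = 5:
  Term 0 contributes 5 + 0 · 5 = 5
  Term 1 contributes 6 + 1 · 5 = 11
  Term 2 contributes 2 + 2 · 5 = 12
  Term 3 contributes 3 + 3 · 5 = 18
p(5) = ⊕ of these = min[5, 11, 12, 18] = 5.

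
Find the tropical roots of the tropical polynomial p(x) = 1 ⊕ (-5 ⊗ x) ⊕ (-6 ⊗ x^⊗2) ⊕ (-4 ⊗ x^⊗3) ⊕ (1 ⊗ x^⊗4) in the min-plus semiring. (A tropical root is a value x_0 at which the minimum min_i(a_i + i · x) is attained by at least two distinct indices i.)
Roots: {-5, -2, 1, 6}

Each tropical root is a break point of the lower envelope of the lines y = a_i + i · x (there are 5 lines, with slopes 0, 1, ..., 4). Only the lines that attain the minimum somewhere contribute to roots; other lines are dominated. Here the surviving (envelope) indices are i = 4, i = 3, i = 2, i = 1, i = 0.
Intersections between consecutive envelope lines give the roots: for adjacent envelope indices i < j the intersection is x = (a_i − a_j) / (j − i). Reading off the sorted break points: {-5, -2, 1, 6}.
Verification: at each break x_0, at least two indices attain the minimum of min_i(a_i + i · x_0).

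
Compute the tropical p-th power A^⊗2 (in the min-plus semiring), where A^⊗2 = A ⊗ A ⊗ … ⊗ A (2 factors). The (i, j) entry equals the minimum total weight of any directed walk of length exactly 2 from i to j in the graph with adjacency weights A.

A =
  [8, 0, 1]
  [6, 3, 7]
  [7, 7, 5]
A^⊗2 =
  [6, 3, 6]
  [9, 6, 7]
  [12, 7, 8]

Each entry (A^⊗2)_ij equals the minimum over all length-2 walks i = v_0 → v_1 → … → v_2 = j of Σ_t A[v_t][v_{t+1}]. For example, for (i, j) = (0, 2) we minimise over 3 possible intermediate vertex sequences; the minimum is 6, attained along the walk 0 → 2 → 2.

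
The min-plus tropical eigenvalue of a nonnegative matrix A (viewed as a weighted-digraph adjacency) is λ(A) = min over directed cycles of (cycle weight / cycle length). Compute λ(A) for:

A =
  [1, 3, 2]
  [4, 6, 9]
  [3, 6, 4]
λ(A) = 1

Enumerate directed cycles and compute their means (weight / length). Sample:
  cycle 0 → 0: weight = 1, length = 1, mean = 1/1 ≈ 1.000
  cycle 1 → 1: weight = 6, length = 1, mean = 6/1 ≈ 6.000
  cycle 2 → 2: weight = 4, length = 1, mean = 4/1 ≈ 4.000
  cycle 0 → 1 → 0: weight = 7, length = 2, mean = 7/2 ≈ 3.500
  cycle 0 → 2 → 0: weight = 5, length = 2, mean = 5/2 ≈ 2.500
  cycle 1 → 0 → 1: weight = 7, length = 2, mean = 7/2 ≈ 3.500
Minimum mean = 1.000, attained e.g. along the cycle 0 → 0 with weight 1 and length 1. So λ(A) = 1/1 = 1.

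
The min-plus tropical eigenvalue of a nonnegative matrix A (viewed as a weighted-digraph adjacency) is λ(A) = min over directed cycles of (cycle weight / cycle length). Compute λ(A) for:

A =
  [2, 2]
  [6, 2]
λ(A) = 2

Enumerate directed cycles and compute their means (weight / length). Sample:
  cycle 0 → 0: weight = 2, length = 1, mean = 2/1 ≈ 2.000
  cycle 1 → 1: weight = 2, length = 1, mean = 2/1 ≈ 2.000
  cycle 0 → 1 → 0: weight = 8, length = 2, mean = 8/2 ≈ 4.000
  cycle 1 → 0 → 1: weight = 8, length = 2, mean = 8/2 ≈ 4.000
Minimum mean = 2.000, attained e.g. along the cycle 0 → 0 with weight 2 and length 1. So λ(A) = 2/1 = 2.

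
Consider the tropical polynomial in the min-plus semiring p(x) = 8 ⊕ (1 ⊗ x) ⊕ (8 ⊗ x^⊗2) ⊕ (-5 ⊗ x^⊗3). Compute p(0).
p(0) = -5

A tropical monomial a ⊗ x^⊗i evaluates to a + i · x. Evaluating each term at x = 0:
  Term 0 contributes 8 + 0 · 0 = 8
  Term 1 contributes 1 + 1 · 0 = 1
  Term 2 contributes 8 + 2 · 0 = 8
  Term 3 contributes -5 + 3 · 0 = -5
p(0) = ⊕ of these = min[8, 1, 8, -5] = -5.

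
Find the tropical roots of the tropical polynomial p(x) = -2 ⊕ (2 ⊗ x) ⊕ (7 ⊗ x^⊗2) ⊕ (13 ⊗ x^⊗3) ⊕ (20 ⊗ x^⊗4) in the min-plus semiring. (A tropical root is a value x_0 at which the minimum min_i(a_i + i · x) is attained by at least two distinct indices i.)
Roots: {-7, -6, -5, -4}

Each tropical root is a break point of the lower envelope of the lines y = a_i + i · x (there are 5 lines, with slopes 0, 1, ..., 4). Only the lines that attain the minimum somewhere contribute to roots; other lines are dominated. Here the surviving (envelope) indices are i = 4, i = 3, i = 2, i = 1, i = 0.
Intersections between consecutive envelope lines give the roots: for adjacent envelope indices i < j the intersection is x = (a_i − a_j) / (j − i). Reading off the sorted break points: {-7, -6, -5, -4}.
Verification: at each break x_0, at least two indices attain the minimum of min_i(a_i + i · x_0).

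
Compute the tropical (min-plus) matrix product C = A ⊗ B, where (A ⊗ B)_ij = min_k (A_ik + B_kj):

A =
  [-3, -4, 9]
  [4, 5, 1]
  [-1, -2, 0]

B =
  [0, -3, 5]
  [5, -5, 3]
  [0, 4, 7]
A ⊗ B =
  [-3, -9, -1]
  [1, 0, 8]
  [-1, -7, 1]

Apply the min-plus product entry-by-entry:
  C[0][0] = min over k of (A[0][0] + B[0][0] = -3 + 0 = -3, A[0][1] + B[1][0] = -4 + 5 = 1, A[0][2] + B[2][0] = 9 + 0 = 9) = -3 (attained at k = 0)
  C[0][1] = min over k of (A[0][0] + B[0][1] = -3 + -3 = -6, A[0][1] + B[1][1] = -4 + -5 = -9, A[0][2] + B[2][1] = 9 + 4 = 13) = -9 (attained at k = 1)
  C[0][2] = min over k of (A[0][0] + B[0][2] = -3 + 5 = 2, A[0][1] + B[1][2] = -4 + 3 = -1, A[0][2] + B[2][2] = 9 + 7 = 16) = -1 (attained at k = 1)
  C[1][0] = min over k of (A[1][0] + B[0][0] = 4 + 0 = 4, A[1][1] + B[1][0] = 5 + 5 = 10, A[1][2] + B[2][0] = 1 + 0 = 1) = 1 (attained at k = 2)
  C[1][1] = min over k of (A[1][0] + B[0][1] = 4 + -3 = 1, A[1][1] + B[1][1] = 5 + -5 = 0, A[1][2] + B[2][1] = 1 + 4 = 5) = 0 (attained at k = 1)
  C[1][2] = min over k of (A[1][0] + B[0][2] = 4 + 5 = 9, A[1][1] + B[1][2] = 5 + 3 = 8, A[1][2] + B[2][2] = 1 + 7 = 8) = 8 (attained at k = 1)
  C[2][0] = min over k of (A[2][0] + B[0][0] = -1 + 0 = -1, A[2][1] + B[1][0] = -2 + 5 = 3, A[2][2] + B[2][0] = 0 + 0 = 0) = -1 (attained at k = 0)
  C[2][1] = min over k of (A[2][0] + B[0][1] = -1 + -3 = -4, A[2][1] + B[1][1] = -2 + -5 = -7, A[2][2] + B[2][1] = 0 + 4 = 4) = -7 (attained at k = 1)
  C[2][2] = min over k of (A[2][0] + B[0][2] = -1 + 5 = 4, A[2][1] + B[1][2] = -2 + 3 = 1, A[2][2] + B[2][2] = 0 + 7 = 7) = 1 (attained at k = 1)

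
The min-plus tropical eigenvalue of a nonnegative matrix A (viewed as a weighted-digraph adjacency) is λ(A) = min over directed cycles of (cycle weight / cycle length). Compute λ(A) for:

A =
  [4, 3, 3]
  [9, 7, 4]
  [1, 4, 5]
λ(A) = 2

Enumerate directed cycles and compute their means (weight / length). Sample:
  cycle 0 → 0: weight = 4, length = 1, mean = 4/1 ≈ 4.000
  cycle 1 → 1: weight = 7, length = 1, mean = 7/1 ≈ 7.000
  cycle 2 → 2: weight = 5, length = 1, mean = 5/1 ≈ 5.000
  cycle 0 → 1 → 0: weight = 12, length = 2, mean = 12/2 ≈ 6.000
  cycle 0 → 2 → 0: weight = 4, length = 2, mean = 4/2 ≈ 2.000
  cycle 1 → 0 → 1: weight = 12, length = 2, mean = 12/2 ≈ 6.000
Minimum mean = 2.000, attained e.g. along the cycle 0 → 2 → 0 with weight 4 and length 2. So λ(A) = 4/2 = 2.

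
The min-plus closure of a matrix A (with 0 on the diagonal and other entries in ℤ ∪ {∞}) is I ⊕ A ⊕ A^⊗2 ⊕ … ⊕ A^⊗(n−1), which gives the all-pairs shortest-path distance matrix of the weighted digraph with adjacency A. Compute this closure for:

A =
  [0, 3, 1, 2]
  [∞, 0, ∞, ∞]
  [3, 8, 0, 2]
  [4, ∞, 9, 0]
Closure =
  [0, 3, 1, 2]
  [∞, 0, ∞, ∞]
  [3, 6, 0, 2]
  [4, 7, 5, 0]

This is the Floyd-Warshall all-pairs shortest-path computation. For each intermediate vertex k = 0, 1, …, 3, update dist[i][j] ← min(dist[i][j], dist[i][k] + dist[k][j]). The final matrix gives, for each (i, j), the minimum total weight of any directed path from i to j (possibly empty when i = j).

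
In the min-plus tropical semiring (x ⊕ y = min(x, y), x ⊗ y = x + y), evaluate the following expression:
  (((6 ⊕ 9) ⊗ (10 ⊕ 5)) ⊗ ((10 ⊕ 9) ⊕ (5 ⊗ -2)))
(((6 ⊕ 9) ⊗ (10 ⊕ 5)) ⊗ ((10 ⊕ 9) ⊕ (5 ⊗ -2))) = 14

Expand innermost to outermost. Recall ⊕ takes the minimum of its arguments and ⊗ takes their sum. Working out the expression (((6 ⊕ 9) ⊗ (10 ⊕ 5)) ⊗ ((10 ⊕ 9) ⊕ (5 ⊗ -2))) gives 14.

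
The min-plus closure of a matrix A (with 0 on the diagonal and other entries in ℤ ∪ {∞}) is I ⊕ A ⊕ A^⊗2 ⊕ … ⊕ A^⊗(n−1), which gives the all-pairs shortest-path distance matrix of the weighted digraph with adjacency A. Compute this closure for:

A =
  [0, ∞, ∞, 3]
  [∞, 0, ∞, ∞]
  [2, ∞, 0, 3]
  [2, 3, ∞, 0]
Closure =
  [0, 6, ∞, 3]
  [∞, 0, ∞, ∞]
  [2, 6, 0, 3]
  [2, 3, ∞, 0]

This is the Floyd-Warshall all-pairs shortest-path computation. For each intermediate vertex k = 0, 1, …, 3, update dist[i][j] ← min(dist[i][j], dist[i][k] + dist[k][j]). The final matrix gives, for each (i, j), the minimum total weight of any directed path from i to j (possibly empty when i = j).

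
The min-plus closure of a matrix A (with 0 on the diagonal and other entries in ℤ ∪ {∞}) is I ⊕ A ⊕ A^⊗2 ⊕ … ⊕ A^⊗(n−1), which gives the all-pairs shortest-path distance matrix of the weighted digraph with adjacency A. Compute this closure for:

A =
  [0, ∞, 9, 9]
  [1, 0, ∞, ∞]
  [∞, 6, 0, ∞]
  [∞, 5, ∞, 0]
Closure =
  [0, 14, 9, 9]
  [1, 0, 10, 10]
  [7, 6, 0, 16]
  [6, 5, 15, 0]

This is the Floyd-Warshall all-pairs shortest-path computation. For each intermediate vertex k = 0, 1, …, 3, update dist[i][j] ← min(dist[i][j], dist[i][k] + dist[k][j]). The final matrix gives, for each (i, j), the minimum total weight of any directed path from i to j (possibly empty when i = j).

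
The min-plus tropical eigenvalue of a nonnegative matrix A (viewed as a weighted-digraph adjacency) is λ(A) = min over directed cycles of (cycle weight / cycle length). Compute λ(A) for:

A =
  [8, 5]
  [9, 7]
λ(A) = 7

Enumerate directed cycles and compute their means (weight / length). Sample:
  cycle 0 → 0: weight = 8, length = 1, mean = 8/1 ≈ 8.000
  cycle 1 → 1: weight = 7, length = 1, mean = 7/1 ≈ 7.000
  cycle 0 → 1 → 0: weight = 14, length = 2, mean = 14/2 ≈ 7.000
  cycle 1 → 0 → 1: weight = 14, length = 2, mean = 14/2 ≈ 7.000
Minimum mean = 7.000, attained e.g. along the cycle 1 → 1 with weight 7 and length 1. So λ(A) = 7/1 = 7.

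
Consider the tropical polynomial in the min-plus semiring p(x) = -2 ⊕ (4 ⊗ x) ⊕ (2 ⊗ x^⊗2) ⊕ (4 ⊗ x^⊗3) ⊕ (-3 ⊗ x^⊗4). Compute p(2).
p(2) = -2

A tropical monomial a ⊗ x^⊗i evaluates to a + i · x. Evaluating each term at x = 2:
  Term 0 contributes -2 + 0 · 2 = -2
  Term 1 contributes 4 + 1 · 2 = 6
  Term 2 contributes 2 + 2 · 2 = 6
  Term 3 contributes 4 + 3 · 2 = 10
  Term 4 contributes -3 + 4 · 2 = 5
p(2) = ⊕ of these = min[-2, 6, 6, 10, 5] = -2.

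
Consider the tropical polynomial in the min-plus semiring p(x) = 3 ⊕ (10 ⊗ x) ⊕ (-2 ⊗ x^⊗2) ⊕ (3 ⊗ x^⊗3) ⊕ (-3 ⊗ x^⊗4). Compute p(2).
p(2) = 2

A tropical monomial a ⊗ x^⊗i evaluates to a + i · x. Evaluating each term at x = 2:
  Term 0 contributes 3 + 0 · 2 = 3
  Term 1 contributes 10 + 1 · 2 = 12
  Term 2 contributes -2 + 2 · 2 = 2
  Term 3 contributes 3 + 3 · 2 = 9
  Term 4 contributes -3 + 4 · 2 = 5
p(2) = ⊕ of these = min[3, 12, 2, 9, 5] = 2.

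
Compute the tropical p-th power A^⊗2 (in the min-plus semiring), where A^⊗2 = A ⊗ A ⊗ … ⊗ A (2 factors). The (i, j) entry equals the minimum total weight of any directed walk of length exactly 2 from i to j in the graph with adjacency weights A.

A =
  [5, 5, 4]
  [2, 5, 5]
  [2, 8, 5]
A^⊗2 =
  [6, 10, 9]
  [7, 7, 6]
  [7, 7, 6]

Each entry (A^⊗2)_ij equals the minimum over all length-2 walks i = v_0 → v_1 → … → v_2 = j of Σ_t A[v_t][v_{t+1}]. For example, for (i, j) = (0, 2) we minimise over 3 possible intermediate vertex sequences; the minimum is 9, attained along the walk 0 → 0 → 2.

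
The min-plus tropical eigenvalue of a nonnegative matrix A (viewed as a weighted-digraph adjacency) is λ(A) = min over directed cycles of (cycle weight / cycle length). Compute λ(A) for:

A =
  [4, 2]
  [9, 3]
λ(A) = 3

Enumerate directed cycles and compute their means (weight / length). Sample:
  cycle 0 → 0: weight = 4, length = 1, mean = 4/1 ≈ 4.000
  cycle 1 → 1: weight = 3, length = 1, mean = 3/1 ≈ 3.000
  cycle 0 → 1 → 0: weight = 11, length = 2, mean = 11/2 ≈ 5.500
  cycle 1 → 0 → 1: weight = 11, length = 2, mean = 11/2 ≈ 5.500
Minimum mean = 3.000, attained e.g. along the cycle 1 → 1 with weight 3 and length 1. So λ(A) = 3/1 = 3.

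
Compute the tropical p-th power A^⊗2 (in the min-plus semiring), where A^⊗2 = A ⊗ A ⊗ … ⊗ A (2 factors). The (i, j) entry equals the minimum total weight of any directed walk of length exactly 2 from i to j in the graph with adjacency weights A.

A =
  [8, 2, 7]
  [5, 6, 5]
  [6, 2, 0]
A^⊗2 =
  [7, 8, 7]
  [11, 7, 5]
  [6, 2, 0]

Each entry (A^⊗2)_ij equals the minimum over all length-2 walks i = v_0 → v_1 → … → v_2 = j of Σ_t A[v_t][v_{t+1}]. For example, for (i, j) = (0, 2) we minimise over 3 possible intermediate vertex sequences; the minimum is 7, attained along the walk 0 → 1 → 2.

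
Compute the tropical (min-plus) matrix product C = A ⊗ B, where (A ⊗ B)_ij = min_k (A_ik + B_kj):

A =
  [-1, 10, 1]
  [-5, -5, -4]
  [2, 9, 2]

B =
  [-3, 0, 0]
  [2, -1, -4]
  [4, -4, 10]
A ⊗ B =
  [-4, -3, -1]
  [-8, -8, -9]
  [-1, -2, 2]

Apply the min-plus product entry-by-entry:
  C[0][0] = min over k of (A[0][0] + B[0][0] = -1 + -3 = -4, A[0][1] + B[1][0] = 10 + 2 = 12, A[0][2] + B[2][0] = 1 + 4 = 5) = -4 (attained at k = 0)
  C[0][1] = min over k of (A[0][0] + B[0][1] = -1 + 0 = -1, A[0][1] + B[1][1] = 10 + -1 = 9, A[0][2] + B[2][1] = 1 + -4 = -3) = -3 (attained at k = 2)
  C[0][2] = min over k of (A[0][0] + B[0][2] = -1 + 0 = -1, A[0][1] + B[1][2] = 10 + -4 = 6, A[0][2] + B[2][2] = 1 + 10 = 11) = -1 (attained at k = 0)
  C[1][0] = min over k of (A[1][0] + B[0][0] = -5 + -3 = -8, A[1][1] + B[1][0] = -5 + 2 = -3, A[1][2] + B[2][0] = -4 + 4 = 0) = -8 (attained at k = 0)
  C[1][1] = min over k of (A[1][0] + B[0][1] = -5 + 0 = -5, A[1][1] + B[1][1] = -5 + -1 = -6, A[1][2] + B[2][1] = -4 + -4 = -8) = -8 (attained at k = 2)
  C[1][2] = min over k of (A[1][0] + B[0][2] = -5 + 0 = -5, A[1][1] + B[1][2] = -5 + -4 = -9, A[1][2] + B[2][2] = -4 + 10 = 6) = -9 (attained at k = 1)
  C[2][0] = min over k of (A[2][0] + B[0][0] = 2 + -3 = -1, A[2][1] + B[1][0] = 9 + 2 = 11, A[2][2] + B[2][0] = 2 + 4 = 6) = -1 (attained at k = 0)
  C[2][1] = min over k of (A[2][0] + B[0][1] = 2 + 0 = 2, A[2][1] + B[1][1] = 9 + -1 = 8, A[2][2] + B[2][1] = 2 + -4 = -2) = -2 (attained at k = 2)
  C[2][2] = min over k of (A[2][0] + B[0][2] = 2 + 0 = 2, A[2][1] + B[1][2] = 9 + -4 = 5, A[2][2] + B[2][2] = 2 + 10 = 12) = 2 (attained at k = 0)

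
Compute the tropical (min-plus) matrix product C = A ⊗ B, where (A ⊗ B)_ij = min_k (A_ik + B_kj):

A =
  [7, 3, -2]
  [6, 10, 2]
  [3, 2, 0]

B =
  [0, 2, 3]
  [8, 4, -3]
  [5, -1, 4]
A ⊗ B =
  [3, -3, 0]
  [6, 1, 6]
  [3, -1, -1]

Apply the min-plus product entry-by-entry:
  C[0][0] = min over k of (A[0][0] + B[0][0] = 7 + 0 = 7, A[0][1] + B[1][0] = 3 + 8 = 11, A[0][2] + B[2][0] = -2 + 5 = 3) = 3 (attained at k = 2)
  C[0][1] = min over k of (A[0][0] + B[0][1] = 7 + 2 = 9, A[0][1] + B[1][1] = 3 + 4 = 7, A[0][2] + B[2][1] = -2 + -1 = -3) = -3 (attained at k = 2)
  C[0][2] = min over k of (A[0][0] + B[0][2] = 7 + 3 = 10, A[0][1] + B[1][2] = 3 + -3 = 0, A[0][2] + B[2][2] = -2 + 4 = 2) = 0 (attained at k = 1)
  C[1][0] = min over k of (A[1][0] + B[0][0] = 6 + 0 = 6, A[1][1] + B[1][0] = 10 + 8 = 18, A[1][2] + B[2][0] = 2 + 5 = 7) = 6 (attained at k = 0)
  C[1][1] = min over k of (A[1][0] + B[0][1] = 6 + 2 = 8, A[1][1] + B[1][1] = 10 + 4 = 14, A[1][2] + B[2][1] = 2 + -1 = 1) = 1 (attained at k = 2)
  C[1][2] = min over k of (A[1][0] + B[0][2] = 6 + 3 = 9, A[1][1] + B[1][2] = 10 + -3 = 7, A[1][2] + B[2][2] = 2 + 4 = 6) = 6 (attained at k = 2)
  C[2][0] = min over k of (A[2][0] + B[0][0] = 3 + 0 = 3, A[2][1] + B[1][0] = 2 + 8 = 10, A[2][2] + B[2][0] = 0 + 5 = 5) = 3 (attained at k = 0)
  C[2][1] = min over k of (A[2][0] + B[0][1] = 3 + 2 = 5, A[2][1] + B[1][1] = 2 + 4 = 6, A[2][2] + B[2][1] = 0 + -1 = -1) = -1 (attained at k = 2)
  C[2][2] = min over k of (A[2][0] + B[0][2] = 3 + 3 = 6, A[2][1] + B[1][2] = 2 + -3 = -1, A[2][2] + B[2][2] = 0 + 4 = 4) = -1 (attained at k = 1)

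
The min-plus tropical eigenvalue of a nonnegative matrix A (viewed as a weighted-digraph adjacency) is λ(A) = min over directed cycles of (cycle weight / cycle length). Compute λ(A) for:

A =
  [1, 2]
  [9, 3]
λ(A) = 1

Enumerate directed cycles and compute their means (weight / length). Sample:
  cycle 0 → 0: weight = 1, length = 1, mean = 1/1 ≈ 1.000
  cycle 1 → 1: weight = 3, length = 1, mean = 3/1 ≈ 3.000
  cycle 0 → 1 → 0: weight = 11, length = 2, mean = 11/2 ≈ 5.500
  cycle 1 → 0 → 1: weight = 11, length = 2, mean = 11/2 ≈ 5.500
Minimum mean = 1.000, attained e.g. along the cycle 0 → 0 with weight 1 and length 1. So λ(A) = 1/1 = 1.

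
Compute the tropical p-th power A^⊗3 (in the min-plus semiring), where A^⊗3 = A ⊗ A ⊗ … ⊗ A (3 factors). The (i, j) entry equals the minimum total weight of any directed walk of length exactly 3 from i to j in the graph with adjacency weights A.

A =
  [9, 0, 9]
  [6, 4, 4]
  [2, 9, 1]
A^⊗3 =
  [6, 6, 5]
  [7, 6, 6]
  [4, 3, 3]

Each entry (A^⊗3)_ij equals the minimum over all length-3 walks i = v_0 → v_1 → … → v_3 = j of Σ_t A[v_t][v_{t+1}]. For example, for (i, j) = (0, 2) we minimise over 9 possible intermediate vertex sequences; the minimum is 5, attained along the walk 0 → 1 → 2 → 2.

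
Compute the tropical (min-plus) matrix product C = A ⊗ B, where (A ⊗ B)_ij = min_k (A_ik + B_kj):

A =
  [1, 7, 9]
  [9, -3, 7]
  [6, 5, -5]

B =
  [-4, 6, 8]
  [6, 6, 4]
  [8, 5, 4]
A ⊗ B =
  [-3, 7, 9]
  [3, 3, 1]
  [2, 0, -1]

Apply the min-plus product entry-by-entry:
  C[0][0] = min over k of (A[0][0] + B[0][0] = 1 + -4 = -3, A[0][1] + B[1][0] = 7 + 6 = 13, A[0][2] + B[2][0] = 9 + 8 = 17) = -3 (attained at k = 0)
  C[0][1] = min over k of (A[0][0] + B[0][1] = 1 + 6 = 7, A[0][1] + B[1][1] = 7 + 6 = 13, A[0][2] + B[2][1] = 9 + 5 = 14) = 7 (attained at k = 0)
  C[0][2] = min over k of (A[0][0] + B[0][2] = 1 + 8 = 9, A[0][1] + B[1][2] = 7 + 4 = 11, A[0][2] + B[2][2] = 9 + 4 = 13) = 9 (attained at k = 0)
  C[1][0] = min over k of (A[1][0] + B[0][0] = 9 + -4 = 5, A[1][1] + B[1][0] = -3 + 6 = 3, A[1][2] + B[2][0] = 7 + 8 = 15) = 3 (attained at k = 1)
  C[1][1] = min over k of (A[1][0] + B[0][1] = 9 + 6 = 15, A[1][1] + B[1][1] = -3 + 6 = 3, A[1][2] + B[2][1] = 7 + 5 = 12) = 3 (attained at k = 1)
  C[1][2] = min over k of (A[1][0] + B[0][2] = 9 + 8 = 17, A[1][1] + B[1][2] = -3 + 4 = 1, A[1][2] + B[2][2] = 7 + 4 = 11) = 1 (attained at k = 1)
  C[2][0] = min over k of (A[2][0] + B[0][0] = 6 + -4 = 2, A[2][1] + B[1][0] = 5 + 6 = 11, A[2][2] + B[2][0] = -5 + 8 = 3) = 2 (attained at k = 0)
  C[2][1] = min over k of (A[2][0] + B[0][1] = 6 + 6 = 12, A[2][1] + B[1][1] = 5 + 6 = 11, A[2][2] + B[2][1] = -5 + 5 = 0) = 0 (attained at k = 2)
  C[2][2] = min over k of (A[2][0] + B[0][2] = 6 + 8 = 14, A[2][1] + B[1][2] = 5 + 4 = 9, A[2][2] + B[2][2] = -5 + 4 = -1) = -1 (attained at k = 2)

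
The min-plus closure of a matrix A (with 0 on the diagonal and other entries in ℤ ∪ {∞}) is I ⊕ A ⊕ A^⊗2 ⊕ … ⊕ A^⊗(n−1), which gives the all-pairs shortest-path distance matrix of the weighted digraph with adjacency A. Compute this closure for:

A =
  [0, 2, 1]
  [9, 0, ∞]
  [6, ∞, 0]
Closure =
  [0, 2, 1]
  [9, 0, 10]
  [6, 8, 0]

This is the Floyd-Warshall all-pairs shortest-path computation. For each intermediate vertex k = 0, 1, …, 2, update dist[i][j] ← min(dist[i][j], dist[i][k] + dist[k][j]). The final matrix gives, for each (i, j), the minimum total weight of any directed path from i to j (possibly empty when i = j).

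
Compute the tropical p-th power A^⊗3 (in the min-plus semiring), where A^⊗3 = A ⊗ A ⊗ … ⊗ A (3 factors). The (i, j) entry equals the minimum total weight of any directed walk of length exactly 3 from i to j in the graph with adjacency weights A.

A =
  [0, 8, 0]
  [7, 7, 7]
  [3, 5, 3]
A^⊗3 =
  [0, 5, 0]
  [7, 12, 7]
  [3, 8, 3]

Each entry (A^⊗3)_ij equals the minimum over all length-3 walks i = v_0 → v_1 → … → v_3 = j of Σ_t A[v_t][v_{t+1}]. For example, for (i, j) = (0, 2) we minimise over 9 possible intermediate vertex sequences; the minimum is 0, attained along the walk 0 → 0 → 0 → 2.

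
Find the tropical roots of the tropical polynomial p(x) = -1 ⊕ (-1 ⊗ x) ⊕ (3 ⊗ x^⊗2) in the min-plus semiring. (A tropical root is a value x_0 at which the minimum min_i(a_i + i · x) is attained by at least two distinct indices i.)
Roots: {-4, 0}

Each tropical root is a break point of the lower envelope of the lines y = a_i + i · x (there are 3 lines, with slopes 0, 1, ..., 2). Only the lines that attain the minimum somewhere contribute to roots; other lines are dominated. Here the surviving (envelope) indices are i = 2, i = 1, i = 0.
Intersections between consecutive envelope lines give the roots: for adjacent envelope indices i < j the intersection is x = (a_i − a_j) / (j − i). Reading off the sorted break points: {-4, 0}.
Verification: at each break x_0, at least two indices attain the minimum of min_i(a_i + i · x_0).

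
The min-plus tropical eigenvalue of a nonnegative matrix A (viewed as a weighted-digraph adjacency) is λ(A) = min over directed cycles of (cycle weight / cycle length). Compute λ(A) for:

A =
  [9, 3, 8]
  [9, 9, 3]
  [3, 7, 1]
λ(A) = 1

Enumerate directed cycles and compute their means (weight / length). Sample:
  cycle 0 → 0: weight = 9, length = 1, mean = 9/1 ≈ 9.000
  cycle 1 → 1: weight = 9, length = 1, mean = 9/1 ≈ 9.000
  cycle 2 → 2: weight = 1, length = 1, mean = 1/1 ≈ 1.000
  cycle 0 → 1 → 0: weight = 12, length = 2, mean = 12/2 ≈ 6.000
  cycle 0 → 2 → 0: weight = 11, length = 2, mean = 11/2 ≈ 5.500
  cycle 1 → 0 → 1: weight = 12, length = 2, mean = 12/2 ≈ 6.000
Minimum mean = 1.000, attained e.g. along the cycle 2 → 2 with weight 1 and length 1. So λ(A) = 1/1 = 1.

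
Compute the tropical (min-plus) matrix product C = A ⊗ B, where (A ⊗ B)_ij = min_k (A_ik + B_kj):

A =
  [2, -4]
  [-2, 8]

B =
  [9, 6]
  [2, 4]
A ⊗ B =
  [-2, 0]
  [7, 4]

Apply the min-plus product entry-by-entry:
  C[0][0] = min over k of (A[0][0] + B[0][0] = 2 + 9 = 11, A[0][1] + B[1][0] = -4 + 2 = -2) = -2 (attained at k = 1)
  C[0][1] = min over k of (A[0][0] + B[0][1] = 2 + 6 = 8, A[0][1] + B[1][1] = -4 + 4 = 0) = 0 (attained at k = 1)
  C[1][0] = min over k of (A[1][0] + B[0][0] = -2 + 9 = 7, A[1][1] + B[1][0] = 8 + 2 = 10) = 7 (attained at k = 0)
  C[1][1] = min over k of (A[1][0] + B[0][1] = -2 + 6 = 4, A[1][1] + B[1][1] = 8 + 4 = 12) = 4 (attained at k = 0)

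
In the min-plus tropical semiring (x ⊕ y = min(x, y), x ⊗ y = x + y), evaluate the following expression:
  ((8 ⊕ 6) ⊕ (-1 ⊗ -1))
((8 ⊕ 6) ⊕ (-1 ⊗ -1)) = -2

Expand innermost to outermost. Recall ⊕ takes the minimum of its arguments and ⊗ takes their sum. Working out the expression ((8 ⊕ 6) ⊕ (-1 ⊗ -1)) gives -2.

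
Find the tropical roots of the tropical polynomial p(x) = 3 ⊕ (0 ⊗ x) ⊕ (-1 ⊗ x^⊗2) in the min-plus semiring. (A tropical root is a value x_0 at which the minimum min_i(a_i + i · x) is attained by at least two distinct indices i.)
Roots: {1, 3}

Each tropical root is a break point of the lower envelope of the lines y = a_i + i · x (there are 3 lines, with slopes 0, 1, ..., 2). Only the lines that attain the minimum somewhere contribute to roots; other lines are dominated. Here the surviving (envelope) indices are i = 2, i = 1, i = 0.
Intersections between consecutive envelope lines give the roots: for adjacent envelope indices i < j the intersection is x = (a_i − a_j) / (j − i). Reading off the sorted break points: {1, 3}.
Verification: at each break x_0, at least two indices attain the minimum of min_i(a_i + i · x_0).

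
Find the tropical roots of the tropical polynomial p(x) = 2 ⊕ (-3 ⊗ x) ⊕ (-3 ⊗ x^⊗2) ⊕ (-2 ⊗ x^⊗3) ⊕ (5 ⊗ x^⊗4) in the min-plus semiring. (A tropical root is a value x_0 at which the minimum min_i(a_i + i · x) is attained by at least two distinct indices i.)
Roots: {-7, -1, 0, 5}

Each tropical root is a break point of the lower envelope of the lines y = a_i + i · x (there are 5 lines, with slopes 0, 1, ..., 4). Only the lines that attain the minimum somewhere contribute to roots; other lines are dominated. Here the surviving (envelope) indices are i = 4, i = 3, i = 2, i = 1, i = 0.
Intersections between consecutive envelope lines give the roots: for adjacent envelope indices i < j the intersection is x = (a_i − a_j) / (j − i). Reading off the sorted break points: {-7, -1, 0, 5}.
Verification: at each break x_0, at least two indices attain the minimum of min_i(a_i + i · x_0).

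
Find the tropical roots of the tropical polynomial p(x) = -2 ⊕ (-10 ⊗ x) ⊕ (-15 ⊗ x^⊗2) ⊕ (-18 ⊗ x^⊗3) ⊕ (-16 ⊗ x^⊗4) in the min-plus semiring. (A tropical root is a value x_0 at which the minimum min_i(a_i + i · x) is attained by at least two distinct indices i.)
Roots: {-2, 3, 5, 8}

Each tropical root is a break point of the lower envelope of the lines y = a_i + i · x (there are 5 lines, with slopes 0, 1, ..., 4). Only the lines that attain the minimum somewhere contribute to roots; other lines are dominated. Here the surviving (envelope) indices are i = 4, i = 3, i = 2, i = 1, i = 0.
Intersections between consecutive envelope lines give the roots: for adjacent envelope indices i < j the intersection is x = (a_i − a_j) / (j − i). Reading off the sorted break points: {-2, 3, 5, 8}.
Verification: at each break x_0, at least two indices attain the minimum of min_i(a_i + i · x_0).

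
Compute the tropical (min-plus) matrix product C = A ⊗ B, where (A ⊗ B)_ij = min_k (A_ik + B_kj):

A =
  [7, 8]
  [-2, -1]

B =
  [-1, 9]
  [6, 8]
A ⊗ B =
  [6, 16]
  [-3, 7]

Apply the min-plus product entry-by-entry:
  C[0][0] = min over k of (A[0][0] + B[0][0] = 7 + -1 = 6, A[0][1] + B[1][0] = 8 + 6 = 14) = 6 (attained at k = 0)
  C[0][1] = min over k of (A[0][0] + B[0][1] = 7 + 9 = 16, A[0][1] + B[1][1] = 8 + 8 = 16) = 16 (attained at k = 0)
  C[1][0] = min over k of (A[1][0] + B[0][0] = -2 + -1 = -3, A[1][1] + B[1][0] = -1 + 6 = 5) = -3 (attained at k = 0)
  C[1][1] = min over k of (A[1][0] + B[0][1] = -2 + 9 = 7, A[1][1] + B[1][1] = -1 + 8 = 7) = 7 (attained at k = 0)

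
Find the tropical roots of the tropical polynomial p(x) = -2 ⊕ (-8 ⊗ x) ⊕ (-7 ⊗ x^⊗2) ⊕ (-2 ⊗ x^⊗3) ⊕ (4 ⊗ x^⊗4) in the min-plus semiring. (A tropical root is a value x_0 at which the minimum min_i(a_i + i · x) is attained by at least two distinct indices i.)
Roots: {-6, -5, -1, 6}

Each tropical root is a break point of the lower envelope of the lines y = a_i + i · x (there are 5 lines, with slopes 0, 1, ..., 4). Only the lines that attain the minimum somewhere contribute to roots; other lines are dominated. Here the surviving (envelope) indices are i = 4, i = 3, i = 2, i = 1, i = 0.
Intersections between consecutive envelope lines give the roots: for adjacent envelope indices i < j the intersection is x = (a_i − a_j) / (j − i). Reading off the sorted break points: {-6, -5, -1, 6}.
Verification: at each break x_0, at least two indices attain the minimum of min_i(a_i + i · x_0).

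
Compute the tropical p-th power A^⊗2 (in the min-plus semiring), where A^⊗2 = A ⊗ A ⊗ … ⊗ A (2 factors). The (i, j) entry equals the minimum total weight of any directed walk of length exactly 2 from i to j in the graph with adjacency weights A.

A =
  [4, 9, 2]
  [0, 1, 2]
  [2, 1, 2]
A^⊗2 =
  [4, 3, 4]
  [1, 2, 2]
  [1, 2, 3]

Each entry (A^⊗2)_ij equals the minimum over all length-2 walks i = v_0 → v_1 → … → v_2 = j of Σ_t A[v_t][v_{t+1}]. For example, for (i, j) = (0, 2) we minimise over 3 possible intermediate vertex sequences; the minimum is 4, attained along the walk 0 → 2 → 2.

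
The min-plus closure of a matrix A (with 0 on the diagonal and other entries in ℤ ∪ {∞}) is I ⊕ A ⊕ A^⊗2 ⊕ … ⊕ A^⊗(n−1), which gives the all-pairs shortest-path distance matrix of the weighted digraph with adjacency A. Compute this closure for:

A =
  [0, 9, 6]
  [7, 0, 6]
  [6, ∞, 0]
Closure =
  [0, 9, 6]
  [7, 0, 6]
  [6, 15, 0]

This is the Floyd-Warshall all-pairs shortest-path computation. For each intermediate vertex k = 0, 1, …, 2, update dist[i][j] ← min(dist[i][j], dist[i][k] + dist[k][j]). The final matrix gives, for each (i, j), the minimum total weight of any directed path from i to j (possibly empty when i = j).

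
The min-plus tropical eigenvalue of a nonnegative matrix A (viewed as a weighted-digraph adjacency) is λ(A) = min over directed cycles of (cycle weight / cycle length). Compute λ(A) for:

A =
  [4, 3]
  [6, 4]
λ(A) = 4

Enumerate directed cycles and compute their means (weight / length). Sample:
  cycle 0 → 0: weight = 4, length = 1, mean = 4/1 ≈ 4.000
  cycle 1 → 1: weight = 4, length = 1, mean = 4/1 ≈ 4.000
  cycle 0 → 1 → 0: weight = 9, length = 2, mean = 9/2 ≈ 4.500
  cycle 1 → 0 → 1: weight = 9, length = 2, mean = 9/2 ≈ 4.500
Minimum mean = 4.000, attained e.g. along the cycle 0 → 0 with weight 4 and length 1. So λ(A) = 4/1 = 4.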